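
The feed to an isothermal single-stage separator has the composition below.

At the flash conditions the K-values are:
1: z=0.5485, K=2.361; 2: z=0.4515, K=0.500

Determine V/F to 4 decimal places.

V/F = 0.7653

Rachford–Rice: g(V/F) = Σ zᵢ(Kᵢ−1)/(1+V/F(Kᵢ−1)) = 0.
Feasibility: ΣzᵢKᵢ = 1.5208, Σzᵢ/Kᵢ = 1.1353 — both > 1, two phases present.
Newton–Raphson from V/F = 0.53:
  V/F = 0.5300: g = 0.12654, g' = -0.5518 → V/F = 0.7593
  V/F = 0.7593: g = 0.00321, g' = -0.5390 → V/F = 0.7653
Converged at V/F = 0.7653.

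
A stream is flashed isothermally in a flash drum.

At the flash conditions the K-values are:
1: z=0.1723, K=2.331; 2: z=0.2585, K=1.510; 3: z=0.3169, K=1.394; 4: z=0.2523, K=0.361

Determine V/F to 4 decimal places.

V/F = 0.7440

Iterate (Newton) starting at V/F = 0.57:
  V/F = 0.5700: g = 0.08092, g' = -0.4267 → V/F = 0.7596
  V/F = 0.7596: g = -0.00814, g' = -0.5286 → V/F = 0.7442
  V/F = 0.7442: g = -0.00010, g' = -0.5163 → V/F = 0.7440
Converged at V/F = 0.7440.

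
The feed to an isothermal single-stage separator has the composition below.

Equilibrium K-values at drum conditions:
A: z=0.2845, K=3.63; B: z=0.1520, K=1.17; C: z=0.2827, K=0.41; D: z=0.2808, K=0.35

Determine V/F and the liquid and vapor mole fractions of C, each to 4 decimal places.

V/F = 0.3143, x_C = 0.3471, y_C = 0.1423

Rachford–Rice: g(V/F) = Σ zᵢ(Kᵢ−1)/(1+V/F(Kᵢ−1)) = 0.
g(0) = ΣzᵢKᵢ − 1 = 0.4248 and g(1) = 1 − Σzᵢ/Kᵢ = -0.7001, so a root lies in (0, 1).
Newton iteration, V/F⁰ = 0.54:
  V/F = 0.5400: g = -0.19318, g' = -0.8333 → V/F = 0.3082
  V/F = 0.3082: g = 0.00574, g' = -0.9368 → V/F = 0.3143
Converged at V/F = 0.3143.
Compositions from xᵢ = zᵢ/(1+V/F(Kᵢ−1)), yᵢ = Kᵢxᵢ:
  A: x = 0.1557, y = 0.5654
  B: x = 0.1443, y = 0.1688
  C: x = 0.3471, y = 0.1423
  D: x = 0.3529, y = 0.1235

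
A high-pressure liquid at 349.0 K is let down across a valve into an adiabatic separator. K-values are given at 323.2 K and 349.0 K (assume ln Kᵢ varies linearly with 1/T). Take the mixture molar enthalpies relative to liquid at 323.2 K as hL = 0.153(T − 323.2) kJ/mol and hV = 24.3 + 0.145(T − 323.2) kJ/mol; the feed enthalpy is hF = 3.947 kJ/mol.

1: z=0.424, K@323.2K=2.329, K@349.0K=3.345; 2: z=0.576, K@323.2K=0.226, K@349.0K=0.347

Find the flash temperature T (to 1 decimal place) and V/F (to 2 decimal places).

T = 325.6 K, V/F = 0.15

Adiabatic flash: solve Rachford–Rice at each trial T, then check hF = ψ·hV(T) + (1−ψ)·hL(T).
  T = 323.2 K: K = (2.329, 0.226), RR gives ψ = 0.114, H_out = 2.780 kJ/mol
  T = 349.0 K: K = (3.345, 0.347), RR gives ψ = 0.404, H_out = 13.674 kJ/mol
  T = 336.1 K: K = (2.811, 0.282), RR gives ψ = 0.273, H_out = 8.572 kJ/mol
  T = 329.6 K: K = (2.561, 0.253), RR gives ψ = 0.199, H_out = 5.796 kJ/mol
  T = 326.4 K: K = (2.444, 0.239), RR gives ψ = 0.158, H_out = 4.332 kJ/mol
  T = 324.8 K: K = (2.386, 0.233), RR gives ψ = 0.137, H_out = 3.569 kJ/mol
Linear interpolation between T = 324.8 (H_out = 3.569) and T = 326.4 (H_out = 4.332) on hF = 3.947 gives T ≈ 325.6 K, at which ψ = 0.15.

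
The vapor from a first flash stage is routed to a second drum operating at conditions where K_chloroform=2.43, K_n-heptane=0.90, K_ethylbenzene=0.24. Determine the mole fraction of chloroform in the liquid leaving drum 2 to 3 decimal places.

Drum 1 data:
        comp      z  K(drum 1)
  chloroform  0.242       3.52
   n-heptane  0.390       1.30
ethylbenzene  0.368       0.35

Drum 1:
Rachford–Rice: g(ψ₁) = Σ zᵢ(Kᵢ−1)/(1+ψ₁(Kᵢ−1)) = 0.
g(0) = ΣzᵢKᵢ − 1 = 0.488 and g(1) = 1 − Σzᵢ/Kᵢ = -0.420, so a root lies in (0, 1).
Newton iteration, ψ₁⁰ = 0.5:
  ψ₁ = 0.500: g = 0.0172, g' = -0.669 → ψ₁ = 0.526
Converged at ψ₁ = 0.526.
Drum-1 compositions:
  chloroform: x = 0.104, y = 0.366
  n-heptane: x = 0.337, y = 0.438
  ethylbenzene: x = 0.559, y = 0.196
Drum-2 feed = drum-1 vapor: z₂ = (0.3664, 0.4379, 0.1957).
Drum 2:
Newton iteration, ψ₂⁰ = 0.65:
  ψ₂ = 0.650: g = -0.0692, g' = -0.648 → ψ₂ = 0.543
  ψ₂ = 0.543: g = -0.0047, g' = -0.570 → ψ₂ = 0.535
Converged at ψ₂ = 0.535.
  chloroform: x = 0.208, y = 0.504
  n-heptane: x = 0.463, y = 0.416
  ethylbenzene: x = 0.330, y = 0.079

x_chloroform (drum 2) = 0.208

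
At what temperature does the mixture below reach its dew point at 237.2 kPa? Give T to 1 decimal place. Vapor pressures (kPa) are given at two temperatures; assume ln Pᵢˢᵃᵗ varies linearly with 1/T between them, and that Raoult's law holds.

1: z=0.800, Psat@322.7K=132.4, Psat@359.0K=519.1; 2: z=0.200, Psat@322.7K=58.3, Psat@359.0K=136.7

Dew-point temperature: Σzᵢ·P/Pᵢˢᵃᵗ(T) = 1. Interpolate ln Pᵢˢᵃᵗ = aᵢ + bᵢ/T.
  T = 322.7 K: ΣzᵢP/Pᵢˢᵃᵗ = 2.2470
  T = 359.0 K: ΣzᵢP/Pᵢˢᵃᵗ = 0.7126
  T = 340.9 K: ΣzᵢP/Pᵢˢᵃᵗ = 1.2155
  T = 349.9 K: ΣzᵢP/Pᵢˢᵃᵗ = 0.9240
  T = 345.4 K: ΣzᵢP/Pᵢˢᵃᵗ = 1.0574
  T = 347.6 K: ΣzᵢP/Pᵢˢᵃᵗ = 0.9894
  T = 346.5 K: ΣzᵢP/Pᵢˢᵃᵗ = 1.0227
Interpolating between 346.5 K and 347.6 K gives T ≈ 347.2 K.

T = 347.2 K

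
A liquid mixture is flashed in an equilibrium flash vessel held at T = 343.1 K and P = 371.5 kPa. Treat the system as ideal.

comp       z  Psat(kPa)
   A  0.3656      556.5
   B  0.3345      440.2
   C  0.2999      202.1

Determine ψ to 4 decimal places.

ψ = 0.6414

Raoult's law: Kᵢ = Pᵢˢᵃᵗ/P = Pᵢˢᵃᵗ/371.5.
  K_A = 556.5/371.5 = 1.497981, K_B = 440.2/371.5 = 1.184926, K_C = 202.1/371.5 = 0.544011
Newton iteration, ψ⁰ = 0.61:
  ψ = 0.6100: g = 0.00578, g' = -0.1822 → ψ = 0.6417
  ψ = 0.6417: g = -0.00006, g' = -0.1858 → ψ = 0.6414
Converged at ψ = 0.6414.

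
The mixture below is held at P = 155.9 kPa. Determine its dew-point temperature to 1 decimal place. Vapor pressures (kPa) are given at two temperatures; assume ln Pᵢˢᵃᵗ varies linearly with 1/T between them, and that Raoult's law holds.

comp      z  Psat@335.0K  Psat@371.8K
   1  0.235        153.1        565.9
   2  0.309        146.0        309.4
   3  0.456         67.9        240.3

T = 349.4 K

Dew-point temperature: Σzᵢ·P/Pᵢˢᵃᵗ(T) = 1. Interpolate ln Pᵢˢᵃᵗ = aᵢ + bᵢ/T.
  T = 335.0 K: ΣzᵢP/Pᵢˢᵃᵗ = 1.6162
  T = 371.8 K: ΣzᵢP/Pᵢˢᵃᵗ = 0.5163
  T = 353.4 K: ΣzᵢP/Pᵢˢᵃᵗ = 0.8811
  T = 344.2 K: ΣzᵢP/Pᵢˢᵃᵗ = 1.1817
  T = 348.8 K: ΣzᵢP/Pᵢˢᵃᵗ = 1.0180
  T = 351.1 K: ΣzᵢP/Pᵢˢᵃᵗ = 0.9465
Interpolating between 348.8 K and 351.1 K gives T ≈ 349.4 K.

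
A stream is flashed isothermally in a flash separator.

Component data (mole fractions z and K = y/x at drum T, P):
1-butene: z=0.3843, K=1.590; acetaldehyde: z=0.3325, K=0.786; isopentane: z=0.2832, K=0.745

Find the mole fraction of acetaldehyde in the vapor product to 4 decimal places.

Rachford–Rice: g(V/F) = Σ zᵢ(Kᵢ−1)/(1+V/F(Kᵢ−1)) = 0.
g(0) = ΣzᵢKᵢ − 1 = 0.0834 and g(1) = 1 − Σzᵢ/Kᵢ = -0.0449, so a root lies in (0, 1).
Newton–Raphson from V/F = 0.5:
  V/F = 0.5000: g = 0.01264, g' = -0.1231 → V/F = 0.6027
  V/F = 0.6027: g = 0.00024, g' = -0.1186 → V/F = 0.6047
Converged at V/F = 0.6047.
Compositions from xᵢ = zᵢ/(1+V/F(Kᵢ−1)), yᵢ = Kᵢxᵢ:
  1-butene: x = 0.2832, y = 0.4504
  acetaldehyde: x = 0.3819, y = 0.3002
  isopentane: x = 0.3348, y = 0.2494

y_acetaldehyde = 0.3002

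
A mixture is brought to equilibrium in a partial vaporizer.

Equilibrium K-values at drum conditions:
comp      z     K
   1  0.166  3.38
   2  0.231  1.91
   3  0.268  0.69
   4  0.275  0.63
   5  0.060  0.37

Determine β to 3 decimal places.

Rachford–Rice: g(β) = Σ zᵢ(Kᵢ−1)/(1+β(Kᵢ−1)) = 0.
Check two-phase: ΣzᵢKᵢ = 1.383 > 1 and Σzᵢ/Kᵢ = 1.157 > 1, so g(0) = 0.383 > 0 and g(1) = -0.157 < 0.
Newton–Raphson from β = 0.5:
  β = 0.500: g = 0.0465, g' = -0.430 → β = 0.608
  β = 0.608: g = 0.0018, g' = -0.401 → β = 0.613
Converged at β = 0.613.

β = 0.613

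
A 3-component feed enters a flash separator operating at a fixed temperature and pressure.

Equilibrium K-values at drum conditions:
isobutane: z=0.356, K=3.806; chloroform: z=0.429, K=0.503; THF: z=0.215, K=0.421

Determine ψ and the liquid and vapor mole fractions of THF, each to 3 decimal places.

ψ = 0.448, x_THF = 0.290, y_THF = 0.122

Let ψ = V/F and solve Σ zᵢ(Kᵢ−1)/(1+ψ(Kᵢ−1)) = 0.
Feasibility: ΣzᵢKᵢ = 1.661, Σzᵢ/Kᵢ = 1.457 — both > 1, two phases present.
Newton–Raphson from ψ = 0.5:
  ψ = 0.500: g = -0.0432, g' = -0.816 → ψ = 0.447
  ψ = 0.447: g = 0.0010, g' = -0.858 → ψ = 0.448
Converged at ψ = 0.448.
Compositions from xᵢ = zᵢ/(1+ψ(Kᵢ−1)), yᵢ = Kᵢxᵢ:
  isobutane: x = 0.158, y = 0.600
  chloroform: x = 0.552, y = 0.278
  THF: x = 0.290, y = 0.122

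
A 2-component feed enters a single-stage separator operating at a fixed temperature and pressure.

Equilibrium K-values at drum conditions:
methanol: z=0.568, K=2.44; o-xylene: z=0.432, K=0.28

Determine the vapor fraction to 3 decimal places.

Let ψ = V/F and solve Σ zᵢ(Kᵢ−1)/(1+ψ(Kᵢ−1)) = 0.
Check two-phase: ΣzᵢKᵢ = 1.507 > 1 and Σzᵢ/Kᵢ = 1.776 > 1, so g(0) = 0.507 > 0 and g(1) = -0.776 < 0.
Binary case is linear: z₁(K₁−1)(1+ψ(K₂−1)) + z₂(K₂−1)(1+ψ(K₁−1)) = 0
⇒ ψ = [z₁(K₁−1)+z₂(K₂−1)] / [−(K₁−1)(K₂−1)] = 0.5069/1.0368 = 0.489

ψ = 0.489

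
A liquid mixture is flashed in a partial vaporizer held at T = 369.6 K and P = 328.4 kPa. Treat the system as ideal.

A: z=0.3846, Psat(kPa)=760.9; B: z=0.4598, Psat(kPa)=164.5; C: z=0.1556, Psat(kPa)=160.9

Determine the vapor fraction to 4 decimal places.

Raoult's law: Kᵢ = Pᵢˢᵃᵗ/P = Pᵢˢᵃᵗ/328.4.
  K_A = 760.9/328.4 = 2.316991, K_B = 164.5/328.4 = 0.500914, K_C = 160.9/328.4 = 0.489951
Material balance + equilibrium reduce to Σ zᵢ(Kᵢ−1)/(1+ψ(Kᵢ−1)) = 0.
g(0) = ΣzᵢKᵢ − 1 = 0.1977 and g(1) = 1 − Σzᵢ/Kᵢ = -0.4015, so a root lies in (0, 1).
Newton–Raphson from ψ = 0.63:
  ψ = 0.6300: g = -0.17484, g' = -0.5308 → ψ = 0.3006
  ψ = 0.3006: g = -0.00087, g' = -0.5573 → ψ = 0.2991
Converged at ψ = 0.2991.

ψ = 0.2991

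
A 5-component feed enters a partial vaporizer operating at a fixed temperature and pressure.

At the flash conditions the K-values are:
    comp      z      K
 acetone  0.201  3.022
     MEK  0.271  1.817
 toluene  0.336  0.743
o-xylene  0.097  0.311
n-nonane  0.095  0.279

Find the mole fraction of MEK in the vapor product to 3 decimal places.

y_MEK = 0.332

Let ψ = V/F and solve Σ zᵢ(Kᵢ−1)/(1+ψ(Kᵢ−1)) = 0.
Feasibility: ΣzᵢKᵢ = 1.406, Σzᵢ/Kᵢ = 1.320 — both > 1, two phases present.
Iterate (Newton) starting at ψ = 0.5:
  ψ = 0.500: g = 0.0511, g' = -0.552 → ψ = 0.593
  ψ = 0.593: g = -0.0004, g' = -0.565 → ψ = 0.592
Converged at ψ = 0.592.
Compositions from xᵢ = zᵢ/(1+ψ(Kᵢ−1)), yᵢ = Kᵢxᵢ:
  acetone: x = 0.091, y = 0.276
  MEK: x = 0.183, y = 0.332
  toluene: x = 0.396, y = 0.294
  o-xylene: x = 0.164, y = 0.051
  n-nonane: x = 0.166, y = 0.046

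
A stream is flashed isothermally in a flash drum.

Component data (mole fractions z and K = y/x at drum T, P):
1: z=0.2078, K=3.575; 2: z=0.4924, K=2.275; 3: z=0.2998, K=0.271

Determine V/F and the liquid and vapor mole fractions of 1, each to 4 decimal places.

V/F = 0.7683, x_1 = 0.0698, y_1 = 0.2494

Rachford–Rice: g(V/F) = Σ zᵢ(Kᵢ−1)/(1+V/F(Kᵢ−1)) = 0.
Check two-phase: ΣzᵢKᵢ = 1.9443 > 1 and Σzᵢ/Kᵢ = 1.3808 > 1, so g(0) = 0.9443 > 0 and g(1) = -0.3808 < 0.
Newton iteration, V/F⁰ = 0.5:
  V/F = 0.5000: g = 0.27340, g' = -0.9563 → V/F = 0.7859
  V/F = 0.7859: g = -0.02117, g' = -1.2239 → V/F = 0.7686
  V/F = 0.7686: g = -0.00036, g' = -1.1835 → V/F = 0.7683
Converged at V/F = 0.7683.
Compositions from xᵢ = zᵢ/(1+V/F(Kᵢ−1)), yᵢ = Kᵢxᵢ:
  1: x = 0.0698, y = 0.2494
  2: x = 0.2487, y = 0.5659
  3: x = 0.6815, y = 0.1847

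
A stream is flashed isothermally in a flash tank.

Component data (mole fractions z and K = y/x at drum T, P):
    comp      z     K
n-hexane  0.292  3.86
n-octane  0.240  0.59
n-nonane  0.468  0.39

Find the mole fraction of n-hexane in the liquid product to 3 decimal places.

Let ψ = V/F and solve Σ zᵢ(Kᵢ−1)/(1+ψ(Kᵢ−1)) = 0.
Check two-phase: ΣzᵢKᵢ = 1.451 > 1 and Σzᵢ/Kᵢ = 1.682 > 1, so g(0) = 0.451 > 0 and g(1) = -0.682 < 0.
Newton iteration, ψ⁰ = 0.52:
  ψ = 0.520: g = -0.2074, g' = -0.825 → ψ = 0.269
  ψ = 0.269: g = 0.0204, g' = -1.064 → ψ = 0.288
Converged at ψ = 0.288.
Compositions from xᵢ = zᵢ/(1+ψ(Kᵢ−1)), yᵢ = Kᵢxᵢ:
  n-hexane: x = 0.160, y = 0.618
  n-octane: x = 0.272, y = 0.161
  n-nonane: x = 0.568, y = 0.221

x_n-hexane = 0.160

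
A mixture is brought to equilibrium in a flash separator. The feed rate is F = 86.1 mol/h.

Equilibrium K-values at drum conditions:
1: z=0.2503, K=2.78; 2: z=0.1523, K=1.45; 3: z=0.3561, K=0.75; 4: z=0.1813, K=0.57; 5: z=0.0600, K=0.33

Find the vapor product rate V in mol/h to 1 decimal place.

V = 49.9 mol/h

Material balance + equilibrium reduce to Σ zᵢ(Kᵢ−1)/(1+ψ(Kᵢ−1)) = 0.
Check two-phase: ΣzᵢKᵢ = 1.3069 > 1 and Σzᵢ/Kᵢ = 1.1698 > 1, so g(0) = 0.3069 > 0 and g(1) = -0.1698 < 0.
Iterate (Newton) starting at ψ = 0.5:
  ψ = 0.5000: g = 0.03017, g' = -0.3869 → ψ = 0.5780
  ψ = 0.5780: g = 0.00058, g' = -0.3736 → ψ = 0.5795
Converged at ψ = 0.5795.
Then V = ψ·F = 0.5795·86.1 = 49.9 mol/h and L = F − V = 36.2 mol/h.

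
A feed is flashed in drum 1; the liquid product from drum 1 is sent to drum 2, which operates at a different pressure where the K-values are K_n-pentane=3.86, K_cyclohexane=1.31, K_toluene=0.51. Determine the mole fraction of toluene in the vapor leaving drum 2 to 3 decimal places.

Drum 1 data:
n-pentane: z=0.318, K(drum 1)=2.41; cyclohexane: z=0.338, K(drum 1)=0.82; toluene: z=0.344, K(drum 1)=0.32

Drum 1:
Material balance + equilibrium reduce to Σ zᵢ(Kᵢ−1)/(1+ψ₁(Kᵢ−1)) = 0.
Check two-phase: ΣzᵢKᵢ = 1.154 > 1 and Σzᵢ/Kᵢ = 1.619 > 1, so g(0) = 0.154 > 0 and g(1) = -0.619 < 0.
Iterate (Newton) starting at ψ₁ = 0.5:
  ψ₁ = 0.500: g = -0.1583, g' = -0.596 → ψ₁ = 0.234
  ψ₁ = 0.234: g = -0.0048, g' = -0.594 → ψ₁ = 0.226
Converged at ψ₁ = 0.226.
Drum-1 compositions:
  n-pentane: x = 0.241, y = 0.581
  cyclohexane: x = 0.352, y = 0.289
  toluene: x = 0.407, y = 0.130
Drum-2 feed = drum-1 liquid: z₂ = (0.2411, 0.3524, 0.4066).
Drum 2:
Material balance + equilibrium reduce to Σ zᵢ(Kᵢ−1)/(1+ψ₂(Kᵢ−1)) = 0.
g(0) = ΣzᵢKᵢ − 1 = 0.599 and g(1) = 1 − Σzᵢ/Kᵢ = -0.129, so a root lies in (0, 1).
Newton iteration, ψ₂⁰ = 0.5:
  ψ₂ = 0.500: g = 0.1144, g' = -0.531 → ψ₂ = 0.716
  ψ₂ = 0.716: g = 0.0089, g' = -0.467 → ψ₂ = 0.735
Converged at ψ₂ = 0.735.
  n-pentane: x = 0.078, y = 0.300
  cyclohexane: x = 0.287, y = 0.376
  toluene: x = 0.635, y = 0.324

y_toluene (drum 2) = 0.324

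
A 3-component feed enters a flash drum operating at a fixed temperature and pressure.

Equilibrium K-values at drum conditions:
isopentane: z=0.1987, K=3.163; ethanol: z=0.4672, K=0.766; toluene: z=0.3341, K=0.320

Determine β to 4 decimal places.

β = 0.0972

Rachford–Rice: g(β) = Σ zᵢ(Kᵢ−1)/(1+β(Kᵢ−1)) = 0.
Feasibility: ΣzᵢKᵢ = 1.0933, Σzᵢ/Kᵢ = 1.7168 — both > 1, two phases present.
Iterate (Newton) starting at β = 0.59:
  β = 0.5900: g = -0.31742, g' = -0.6447 → β = 0.0977
  β = 0.0977: g = -0.00040, g' = -0.8377 → β = 0.0972
Converged at β = 0.0972.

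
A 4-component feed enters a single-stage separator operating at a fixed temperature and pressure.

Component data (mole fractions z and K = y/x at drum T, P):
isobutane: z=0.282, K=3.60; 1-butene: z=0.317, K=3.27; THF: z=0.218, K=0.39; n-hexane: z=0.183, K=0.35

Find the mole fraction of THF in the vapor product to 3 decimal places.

Rachford–Rice: g(ψ) = Σ zᵢ(Kᵢ−1)/(1+ψ(Kᵢ−1)) = 0.
g(0) = ΣzᵢKᵢ − 1 = 1.201 and g(1) = 1 − Σzᵢ/Kᵢ = -0.257, so a root lies in (0, 1).
Newton–Raphson from ψ = 0.5:
  ψ = 0.500: g = 0.2883, g' = -1.056 → ψ = 0.773
  ψ = 0.773: g = 0.0142, g' = -1.028 → ψ = 0.787
Converged at ψ = 0.787.
Compositions from xᵢ = zᵢ/(1+ψ(Kᵢ−1)), yᵢ = Kᵢxᵢ:
  isobutane: x = 0.093, y = 0.333
  1-butene: x = 0.114, y = 0.372
  THF: x = 0.419, y = 0.163
  n-hexane: x = 0.374, y = 0.131

y_THF = 0.163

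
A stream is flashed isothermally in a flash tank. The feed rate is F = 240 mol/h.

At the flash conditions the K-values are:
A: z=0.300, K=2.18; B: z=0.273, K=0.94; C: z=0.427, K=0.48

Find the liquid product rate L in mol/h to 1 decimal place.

Rachford–Rice: g(V/F) = Σ zᵢ(Kᵢ−1)/(1+V/F(Kᵢ−1)) = 0.
g(0) = ΣzᵢKᵢ − 1 = 0.116 and g(1) = 1 − Σzᵢ/Kᵢ = -0.318, so a root lies in (0, 1).
Iterate (Newton) starting at V/F = 0.65:
  V/F = 0.650: g = -0.1521, g' = -0.398 → V/F = 0.268
  V/F = 0.268: g = -0.0057, g' = -0.398 → V/F = 0.254
Converged at V/F = 0.254.
Then V = V/F·F = 0.2538·240 = 60.9 mol/h and L = F − V = 179.1 mol/h.

L = 179.1 mol/h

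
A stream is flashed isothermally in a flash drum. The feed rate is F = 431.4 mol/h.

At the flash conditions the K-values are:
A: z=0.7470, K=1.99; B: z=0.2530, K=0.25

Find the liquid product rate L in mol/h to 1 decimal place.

Newton–Raphson from ψ = 0.5:
  ψ = 0.5000: g = 0.19107, g' = -0.6919 → ψ = 0.7762
  ψ = 0.7762: g = -0.03588, g' = -1.0491 → ψ = 0.7420
  ψ = 0.7420: g = -0.00146, g' = -0.9668 → ψ = 0.7404
Converged at ψ = 0.7404.
Then V = ψ·F = 0.7404·431.4 = 319.4 mol/h and L = F − V = 112.0 mol/h.

L = 112.0 mol/h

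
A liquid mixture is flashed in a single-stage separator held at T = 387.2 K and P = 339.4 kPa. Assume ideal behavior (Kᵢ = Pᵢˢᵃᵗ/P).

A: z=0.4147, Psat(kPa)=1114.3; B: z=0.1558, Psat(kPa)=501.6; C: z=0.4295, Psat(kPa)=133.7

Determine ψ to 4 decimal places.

Raoult's law: Kᵢ = Pᵢˢᵃᵗ/P = Pᵢˢᵃᵗ/339.4.
  K_A = 1114.3/339.4 = 3.283147, K_B = 501.6/339.4 = 1.477902, K_C = 133.7/339.4 = 0.393930
Newton–Raphson from ψ = 0.5:
  ψ = 0.5000: g = 0.12873, g' = -0.8193 → ψ = 0.6571
  ψ = 0.6571: g = 0.00276, g' = -0.8021 → ψ = 0.6606
Converged at ψ = 0.6606.

ψ = 0.6606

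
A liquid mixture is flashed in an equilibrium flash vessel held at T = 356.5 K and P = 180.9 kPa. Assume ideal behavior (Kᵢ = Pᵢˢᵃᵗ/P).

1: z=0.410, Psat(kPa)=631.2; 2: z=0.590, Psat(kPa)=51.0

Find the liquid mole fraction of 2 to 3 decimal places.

Raoult's law: Kᵢ = Pᵢˢᵃᵗ/P = Pᵢˢᵃᵗ/180.9.
  K_1 = 631.2/180.9 = 3.48922, K_2 = 51.0/180.9 = 0.28192
Rachford–Rice: g(V/F) = Σ zᵢ(Kᵢ−1)/(1+V/F(Kᵢ−1)) = 0.
Check two-phase: ΣzᵢKᵢ = 1.597 > 1 and Σzᵢ/Kᵢ = 2.210 > 1, so g(0) = 0.597 > 0 and g(1) = -1.210 < 0.
Binary case is linear: z₁(K₁−1)(1+V/F(K₂−1)) + z₂(K₂−1)(1+V/F(K₁−1)) = 0
⇒ V/F = [z₁(K₁−1)+z₂(K₂−1)] / [−(K₁−1)(K₂−1)] = 0.5969/1.7875 = 0.334
Compositions from xᵢ = zᵢ/(1+V/F(Kᵢ−1)), yᵢ = Kᵢxᵢ:
  1: x = 0.224, y = 0.781
  2: x = 0.776, y = 0.219

x_2 = 0.776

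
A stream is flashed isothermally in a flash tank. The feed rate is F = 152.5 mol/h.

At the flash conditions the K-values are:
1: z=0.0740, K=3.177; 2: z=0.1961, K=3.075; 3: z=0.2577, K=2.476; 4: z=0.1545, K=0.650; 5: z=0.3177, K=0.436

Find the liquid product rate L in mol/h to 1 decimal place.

L = 34.1 mol/h

Newton–Raphson from β = 0.44:
  β = 0.4400: g = 0.22335, g' = -0.7338 → β = 0.7444
  β = 0.7444: g = 0.02066, g' = -0.6438 → β = 0.7765
  β = 0.7765: g = -0.00009, g' = -0.6498 → β = 0.7763
Converged at β = 0.7763.
Then V = β·F = 0.7763·152.5 = 118.4 mol/h and L = F − V = 34.1 mol/h.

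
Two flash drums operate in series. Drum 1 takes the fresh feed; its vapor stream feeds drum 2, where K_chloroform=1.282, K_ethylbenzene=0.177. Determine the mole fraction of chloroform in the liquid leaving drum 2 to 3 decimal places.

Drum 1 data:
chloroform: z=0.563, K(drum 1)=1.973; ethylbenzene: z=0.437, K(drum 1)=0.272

Drum 1:
Let ψ₁ = V/F and solve Σ zᵢ(Kᵢ−1)/(1+ψ₁(Kᵢ−1)) = 0.
Check two-phase: ΣzᵢKᵢ = 1.230 > 1 and Σzᵢ/Kᵢ = 1.892 > 1, so g(0) = 0.230 > 0 and g(1) = -0.892 < 0.
Newton–Raphson from ψ₁ = 0.5:
  ψ₁ = 0.500: g = -0.1317, g' = -0.814 → ψ₁ = 0.338
  ψ₁ = 0.338: g = -0.0099, g' = -0.709 → ψ₁ = 0.324
Converged at ψ₁ = 0.324.
Drum-1 compositions:
  chloroform: x = 0.428, y = 0.844
  ethylbenzene: x = 0.572, y = 0.156
Drum-2 feed = drum-1 vapor: z₂ = (0.8444, 0.1556).
Drum 2:
Rachford–Rice: g(ψ₂) = Σ zᵢ(Kᵢ−1)/(1+ψ₂(Kᵢ−1)) = 0.
g(0) = ΣzᵢKᵢ − 1 = 0.110 and g(1) = 1 − Σzᵢ/Kᵢ = -0.538, so a root lies in (0, 1).
Binary case is linear: z₁(K₁−1)(1+ψ₂(K₂−1)) + z₂(K₂−1)(1+ψ₂(K₁−1)) = 0
⇒ ψ₂ = [z₁(K₁−1)+z₂(K₂−1)] / [−(K₁−1)(K₂−1)] = 0.1101/0.2321 = 0.474
  chloroform: x = 0.745, y = 0.955
  ethylbenzene: x = 0.255, y = 0.045

x_chloroform (drum 2) = 0.745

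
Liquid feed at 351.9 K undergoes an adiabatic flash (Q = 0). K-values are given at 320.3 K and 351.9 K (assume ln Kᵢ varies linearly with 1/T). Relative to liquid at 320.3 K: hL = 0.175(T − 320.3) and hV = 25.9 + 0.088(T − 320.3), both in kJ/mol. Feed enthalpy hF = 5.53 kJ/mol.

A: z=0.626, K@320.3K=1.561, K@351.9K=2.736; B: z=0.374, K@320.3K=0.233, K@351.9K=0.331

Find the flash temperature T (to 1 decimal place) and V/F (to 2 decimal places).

Adiabatic flash: solve Rachford–Rice at each trial T, then check hF = ψ·hV(T) + (1−ψ)·hL(T).
  T = 320.3 K: K = (1.561, 0.233), RR gives ψ = 0.150, H_out = 3.872 kJ/mol
  T = 351.9 K: K = (2.736, 0.331), RR gives ψ = 0.720, H_out = 22.205 kJ/mol
  T = 336.1 K: K = (2.094, 0.280), RR gives ψ = 0.528, H_out = 15.705 kJ/mol
  T = 328.2 K: K = (1.814, 0.256), RR gives ψ = 0.382, H_out = 11.018 kJ/mol
  T = 324.2 K: K = (1.683, 0.244), RR gives ψ = 0.281, H_out = 7.855 kJ/mol
  T = 322.2 K: K = (1.620, 0.238), RR gives ψ = 0.218, H_out = 5.952 kJ/mol
Linear interpolation between T = 320.3 (H_out = 3.872) and T = 322.2 (H_out = 5.952) on hF = 5.53 gives T ≈ 321.8 K, at which ψ = 0.20.

T = 321.8 K, V/F = 0.20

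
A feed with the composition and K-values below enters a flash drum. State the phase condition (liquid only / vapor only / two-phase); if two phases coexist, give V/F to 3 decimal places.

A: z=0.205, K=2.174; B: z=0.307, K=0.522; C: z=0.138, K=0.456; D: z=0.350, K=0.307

liquid only

ΣzᵢKᵢ = 0.776; Σzᵢ/Kᵢ = 2.125.
Since ΣzᵢKᵢ < 1 the mixture is below its bubble point — single liquid phase.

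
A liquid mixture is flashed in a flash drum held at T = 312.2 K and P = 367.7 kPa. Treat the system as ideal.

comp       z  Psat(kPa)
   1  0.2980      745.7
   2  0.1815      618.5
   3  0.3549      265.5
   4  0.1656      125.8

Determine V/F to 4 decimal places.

Raoult's law: Kᵢ = Pᵢˢᵃᵗ/P = Pᵢˢᵃᵗ/367.7.
  K_1 = 745.7/367.7 = 2.028012, K_2 = 618.5/367.7 = 1.682078, K_3 = 265.5/367.7 = 0.722056, K_4 = 125.8/367.7 = 0.342127
Material balance + equilibrium reduce to Σ zᵢ(Kᵢ−1)/(1+V/F(Kᵢ−1)) = 0.
Check two-phase: ΣzᵢKᵢ = 1.2226 > 1 and Σzᵢ/Kᵢ = 1.2304 > 1, so g(0) = 0.2226 > 0 and g(1) = -0.2304 < 0.
Newton iteration, V/F⁰ = 0.63:
  V/F = 0.6300: g = -0.03312, g' = -0.4066 → V/F = 0.5486
  V/F = 0.5486: g = -0.00087, g' = -0.3871 → V/F = 0.5463
Converged at V/F = 0.5463.

V/F = 0.5463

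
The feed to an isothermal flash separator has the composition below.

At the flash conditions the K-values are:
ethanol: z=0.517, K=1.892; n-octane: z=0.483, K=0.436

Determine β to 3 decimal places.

Rachford–Rice: g(β) = Σ zᵢ(Kᵢ−1)/(1+β(Kᵢ−1)) = 0.
Check two-phase: ΣzᵢKᵢ = 1.189 > 1 and Σzᵢ/Kᵢ = 1.381 > 1, so g(0) = 0.189 > 0 and g(1) = -0.381 < 0.
Binary case is linear: z₁(K₁−1)(1+β(K₂−1)) + z₂(K₂−1)(1+β(K₁−1)) = 0
⇒ β = [z₁(K₁−1)+z₂(K₂−1)] / [−(K₁−1)(K₂−1)] = 0.1888/0.5031 = 0.375

β = 0.375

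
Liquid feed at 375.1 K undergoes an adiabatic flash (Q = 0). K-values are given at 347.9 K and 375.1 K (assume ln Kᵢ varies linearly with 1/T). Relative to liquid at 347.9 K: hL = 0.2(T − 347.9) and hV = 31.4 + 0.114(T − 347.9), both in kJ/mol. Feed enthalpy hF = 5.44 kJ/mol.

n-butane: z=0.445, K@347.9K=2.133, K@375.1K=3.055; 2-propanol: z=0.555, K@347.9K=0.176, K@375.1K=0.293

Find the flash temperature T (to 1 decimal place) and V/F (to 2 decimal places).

Adiabatic flash: solve Rachford–Rice at each trial T, then check hF = ψ·hV(T) + (1−ψ)·hL(T).
  T = 347.9 K: K = (2.133, 0.176), RR gives ψ = 0.050, H_out = 1.576 kJ/mol
  T = 375.1 K: K = (3.055, 0.293), RR gives ψ = 0.359, H_out = 15.883 kJ/mol
  T = 361.5 K: K = (2.570, 0.229), RR gives ψ = 0.224, H_out = 9.488 kJ/mol
  T = 354.7 K: K = (2.346, 0.201), RR gives ψ = 0.145, H_out = 5.820 kJ/mol
  T = 351.3 K: K = (2.238, 0.188), RR gives ψ = 0.100, H_out = 3.788 kJ/mol
  T = 353.0 K: K = (2.291, 0.195), RR gives ψ = 0.123, H_out = 4.824 kJ/mol
  T = 353.9 K: K = (2.320, 0.198), RR gives ψ = 0.135, H_out = 5.356 kJ/mol
Linear interpolation between T = 353.9 (H_out = 5.356) and T = 354.7 (H_out = 5.820) on hF = 5.44 gives T ≈ 354.0 K, at which ψ = 0.14.

T = 354.0 K, V/F = 0.14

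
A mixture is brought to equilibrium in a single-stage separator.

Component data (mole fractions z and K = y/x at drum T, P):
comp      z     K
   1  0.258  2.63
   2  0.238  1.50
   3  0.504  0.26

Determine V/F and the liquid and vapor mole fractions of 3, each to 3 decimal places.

V/F = 0.185, x_3 = 0.584, y_3 = 0.152

Material balance + equilibrium reduce to Σ zᵢ(Kᵢ−1)/(1+V/F(Kᵢ−1)) = 0.
Feasibility: ΣzᵢKᵢ = 1.167, Σzᵢ/Kᵢ = 2.195 — both > 1, two phases present.
Newton–Raphson from V/F = 0.66:
  V/F = 0.660: g = -0.4369, g' = -1.247 → V/F = 0.310
  V/F = 0.310: g = -0.1013, g' = -0.812 → V/F = 0.185
Converged at V/F = 0.185.
Compositions from xᵢ = zᵢ/(1+V/F(Kᵢ−1)), yᵢ = Kᵢxᵢ:
  1: x = 0.198, y = 0.521
  2: x = 0.218, y = 0.327
  3: x = 0.584, y = 0.152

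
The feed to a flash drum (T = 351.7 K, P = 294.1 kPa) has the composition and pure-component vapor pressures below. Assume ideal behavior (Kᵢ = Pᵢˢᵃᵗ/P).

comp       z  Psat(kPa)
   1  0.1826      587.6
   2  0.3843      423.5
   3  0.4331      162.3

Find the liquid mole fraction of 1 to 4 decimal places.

x_1 = 0.1189

Raoult's law: Kᵢ = Pᵢˢᵃᵗ/P = Pᵢˢᵃᵗ/294.1.
  K_1 = 587.6/294.1 = 1.997960, K_2 = 423.5/294.1 = 1.439986, K_3 = 162.3/294.1 = 0.551853
Rachford–Rice: g(β) = Σ zᵢ(Kᵢ−1)/(1+β(Kᵢ−1)) = 0.
Feasibility: ΣzᵢKᵢ = 1.1572, Σzᵢ/Kᵢ = 1.1431 — both > 1, two phases present.
Newton–Raphson from β = 0.66:
  β = 0.6600: g = -0.03471, g' = -0.2862 → β = 0.5387
  β = 0.5387: g = -0.00066, g' = -0.2767 → β = 0.5363
Converged at β = 0.5363.
Compositions from xᵢ = zᵢ/(1+β(Kᵢ−1)), yᵢ = Kᵢxᵢ:
  1: x = 0.1189, y = 0.2376
  2: x = 0.3109, y = 0.4477
  3: x = 0.5701, y = 0.3146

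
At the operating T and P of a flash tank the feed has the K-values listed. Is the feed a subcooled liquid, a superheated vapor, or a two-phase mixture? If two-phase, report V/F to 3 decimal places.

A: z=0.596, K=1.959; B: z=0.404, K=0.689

superheated vapor

ΣzᵢKᵢ = 1.446; Σzᵢ/Kᵢ = 0.891.
Since Σzᵢ/Kᵢ < 1 the mixture is above its dew point — single vapor phase.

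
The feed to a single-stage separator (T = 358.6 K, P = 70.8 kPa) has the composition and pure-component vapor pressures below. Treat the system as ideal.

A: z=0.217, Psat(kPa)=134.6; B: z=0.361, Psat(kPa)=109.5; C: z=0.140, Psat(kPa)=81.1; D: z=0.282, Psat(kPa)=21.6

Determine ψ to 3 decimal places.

ψ = 0.518

Raoult's law: Kᵢ = Pᵢˢᵃᵗ/P = Pᵢˢᵃᵗ/70.8.
  K_A = 134.6/70.8 = 1.90113, K_B = 109.5/70.8 = 1.54661, K_C = 81.1/70.8 = 1.14548, K_D = 21.6/70.8 = 0.30508
Rachford–Rice: g(ψ) = Σ zᵢ(Kᵢ−1)/(1+ψ(Kᵢ−1)) = 0.
g(0) = ΣzᵢKᵢ − 1 = 0.217 and g(1) = 1 − Σzᵢ/Kᵢ = -0.394, so a root lies in (0, 1).
Iterate (Newton) starting at ψ = 0.5:
  ψ = 0.500: g = 0.0085, g' = -0.473 → ψ = 0.518
Converged at ψ = 0.518.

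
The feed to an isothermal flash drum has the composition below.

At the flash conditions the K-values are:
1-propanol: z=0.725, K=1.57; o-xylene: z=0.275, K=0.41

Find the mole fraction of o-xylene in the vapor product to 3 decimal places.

Rachford–Rice: g(V/F) = Σ zᵢ(Kᵢ−1)/(1+V/F(Kᵢ−1)) = 0.
Feasibility: ΣzᵢKᵢ = 1.251, Σzᵢ/Kᵢ = 1.133 — both > 1, two phases present.
Iterate (Newton) starting at V/F = 0.39:
  V/F = 0.390: g = 0.1274, g' = -0.319 → V/F = 0.789
  V/F = 0.789: g = -0.0185, g' = -0.447 → V/F = 0.748
  V/F = 0.748: g = -0.0005, g' = -0.422 → V/F = 0.746
Converged at V/F = 0.746.
Compositions from xᵢ = zᵢ/(1+V/F(Kᵢ−1)), yᵢ = Kᵢxᵢ:
  1-propanol: x = 0.509, y = 0.799
  o-xylene: x = 0.491, y = 0.201

y_o-xylene = 0.201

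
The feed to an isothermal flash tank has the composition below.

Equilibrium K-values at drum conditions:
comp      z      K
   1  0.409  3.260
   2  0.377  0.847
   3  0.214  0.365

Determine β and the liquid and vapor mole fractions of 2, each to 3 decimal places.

Iterate (Newton) starting at β = 0.36:
  β = 0.360: g = 0.2725, g' = -0.790 → β = 0.705
  β = 0.705: g = 0.0458, g' = -0.605 → β = 0.781
  β = 0.781: g = -0.0006, g' = -0.624 → β = 0.780
Converged at β = 0.780.
Compositions from xᵢ = zᵢ/(1+β(Kᵢ−1)), yᵢ = Kᵢxᵢ:
  1: x = 0.148, y = 0.483
  2: x = 0.428, y = 0.363
  3: x = 0.424, y = 0.155

β = 0.780, x_2 = 0.428, y_2 = 0.363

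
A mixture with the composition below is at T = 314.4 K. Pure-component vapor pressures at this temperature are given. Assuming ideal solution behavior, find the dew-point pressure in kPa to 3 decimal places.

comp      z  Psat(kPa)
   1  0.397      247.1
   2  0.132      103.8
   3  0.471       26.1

Pdew = 47.791 kPa

At the dew point ψ → 1, so Σzᵢ/Kᵢ = 1 with Kᵢ = Pᵢˢᵃᵗ/P ⇒ 1/P = Σzᵢ/Pᵢˢᵃᵗ.
1/P = 0.397/247.1 + 0.132/103.8 + 0.471/26.1 = 0.020924 ⇒ P = 47.791 kPa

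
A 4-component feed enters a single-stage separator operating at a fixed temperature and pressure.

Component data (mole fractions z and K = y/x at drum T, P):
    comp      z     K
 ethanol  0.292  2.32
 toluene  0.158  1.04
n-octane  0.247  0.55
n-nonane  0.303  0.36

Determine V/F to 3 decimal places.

V/F = 0.140

Rachford–Rice: g(V/F) = Σ zᵢ(Kᵢ−1)/(1+V/F(Kᵢ−1)) = 0.
Feasibility: ΣzᵢKᵢ = 1.087, Σzᵢ/Kᵢ = 1.569 — both > 1, two phases present.
Newton iteration, V/F⁰ = 0.5:
  V/F = 0.500: g = -0.1902, g' = -0.537 → V/F = 0.146
  V/F = 0.146: g = -0.0031, g' = -0.566 → V/F = 0.140
Converged at V/F = 0.140.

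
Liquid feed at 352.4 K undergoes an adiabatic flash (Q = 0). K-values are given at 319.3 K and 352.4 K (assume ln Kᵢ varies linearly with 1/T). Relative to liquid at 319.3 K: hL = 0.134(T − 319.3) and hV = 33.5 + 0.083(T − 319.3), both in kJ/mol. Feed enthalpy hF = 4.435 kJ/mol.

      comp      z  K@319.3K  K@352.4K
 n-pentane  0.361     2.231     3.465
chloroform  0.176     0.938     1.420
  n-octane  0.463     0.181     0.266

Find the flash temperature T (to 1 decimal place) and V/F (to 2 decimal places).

Adiabatic flash: solve Rachford–Rice at each trial T, then check hF = ψ·hV(T) + (1−ψ)·hL(T).
  T = 319.3 K: K = (2.231, 0.938, 0.181), RR gives ψ = 0.065, H_out = 2.177 kJ/mol
  T = 352.4 K: K = (3.465, 1.420, 0.266), RR gives ψ = 0.428, H_out = 18.056 kJ/mol
  T = 335.9 K: K = (2.813, 1.167, 0.222), RR gives ψ = 0.281, H_out = 11.409 kJ/mol
  T = 327.6 K: K = (2.512, 1.049, 0.201), RR gives ψ = 0.186, H_out = 7.265 kJ/mol
  T = 323.5 K: K = (2.371, 0.993, 0.191), RR gives ψ = 0.130, H_out = 4.899 kJ/mol
  T = 321.4 K: K = (2.300, 0.965, 0.186), RR gives ψ = 0.099, H_out = 3.581 kJ/mol
  T = 322.4 K: K = (2.334, 0.979, 0.188), RR gives ψ = 0.114, H_out = 4.218 kJ/mol
  T = 322.9 K: K = (2.351, 0.985, 0.189), RR gives ψ = 0.121, H_out = 4.530 kJ/mol
Linear interpolation between T = 322.4 (H_out = 4.218) and T = 322.9 (H_out = 4.530) on hF = 4.435 gives T ≈ 322.7 K, at which ψ = 0.12.

T = 322.7 K, V/F = 0.12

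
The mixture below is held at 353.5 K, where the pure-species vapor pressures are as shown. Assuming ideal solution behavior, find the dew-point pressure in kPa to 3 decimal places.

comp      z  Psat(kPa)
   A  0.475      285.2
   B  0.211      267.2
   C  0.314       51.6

At the dew point ψ → 1, so Σzᵢ/Kᵢ = 1 with Kᵢ = Pᵢˢᵃᵗ/P ⇒ 1/P = Σzᵢ/Pᵢˢᵃᵗ.
1/P = 0.475/285.2 + 0.211/267.2 + 0.314/51.6 = 0.008540 ⇒ P = 117.090 kPa

Pdew = 117.090 kPa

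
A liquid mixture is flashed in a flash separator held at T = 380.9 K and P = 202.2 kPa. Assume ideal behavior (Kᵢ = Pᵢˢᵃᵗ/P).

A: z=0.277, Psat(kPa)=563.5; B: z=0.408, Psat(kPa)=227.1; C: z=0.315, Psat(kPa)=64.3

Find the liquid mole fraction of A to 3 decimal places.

x_A = 0.150

Raoult's law: Kᵢ = Pᵢˢᵃᵗ/P = Pᵢˢᵃᵗ/202.2.
  K_A = 563.5/202.2 = 2.78684, K_B = 227.1/202.2 = 1.12315, K_C = 64.3/202.2 = 0.31800
Newton–Raphson from V/F = 0.5:
  V/F = 0.500: g = -0.0173, g' = -0.590 → V/F = 0.471
Converged at V/F = 0.471.
Compositions from xᵢ = zᵢ/(1+V/F(Kᵢ−1)), yᵢ = Kᵢxᵢ:
  A: x = 0.150, y = 0.419
  B: x = 0.386, y = 0.433
  C: x = 0.464, y = 0.148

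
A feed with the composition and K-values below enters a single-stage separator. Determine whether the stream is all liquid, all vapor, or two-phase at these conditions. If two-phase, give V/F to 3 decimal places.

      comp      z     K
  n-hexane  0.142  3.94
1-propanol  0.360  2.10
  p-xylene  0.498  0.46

ΣzᵢKᵢ = 1.545; Σzᵢ/Kᵢ = 1.290.
Both exceed 1, so a two-phase solution exists.
Rachford–Rice: g(ψ) = Σ zᵢ(Kᵢ−1)/(1+ψ(Kᵢ−1)) = 0.
Newton–Raphson from ψ = 0.5:
  ψ = 0.500: g = 0.0561, g' = -0.655 → ψ = 0.586
  ψ = 0.586: g = 0.0009, g' = -0.637 → ψ = 0.587
Converged at ψ = 0.587.

two-phase, V/F = 0.587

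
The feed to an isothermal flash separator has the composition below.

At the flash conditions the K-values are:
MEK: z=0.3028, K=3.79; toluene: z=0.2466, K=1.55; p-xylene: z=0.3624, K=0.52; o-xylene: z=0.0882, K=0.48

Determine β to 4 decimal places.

Rachford–Rice: g(β) = Σ zᵢ(Kᵢ−1)/(1+β(Kᵢ−1)) = 0.
Feasibility: ΣzᵢKᵢ = 1.7606, Σzᵢ/Kᵢ = 1.1197 — both > 1, two phases present.
Iterate (Newton) starting at β = 0.5:
  β = 0.5000: g = 0.16825, g' = -0.6449 → β = 0.7609
  β = 0.7609: g = 0.01621, g' = -0.5513 → β = 0.7903
Converged at β = 0.7903.

β = 0.7903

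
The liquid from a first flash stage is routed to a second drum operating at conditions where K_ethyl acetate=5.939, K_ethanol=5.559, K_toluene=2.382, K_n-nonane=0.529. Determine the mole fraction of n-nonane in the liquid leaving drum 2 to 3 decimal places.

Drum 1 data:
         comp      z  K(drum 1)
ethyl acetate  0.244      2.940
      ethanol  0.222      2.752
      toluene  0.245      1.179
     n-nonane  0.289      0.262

Drum 1:
Newton–Raphson from ψ₁ = 0.5:
  ψ₁ = 0.500: g = 0.1499, g' = -0.832 → ψ₁ = 0.680
  ψ₁ = 0.680: g = -0.0075, g' = -0.953 → ψ₁ = 0.672
Converged at ψ₁ = 0.672.
Drum-1 compositions:
  ethyl acetate: x = 0.106, y = 0.311
  ethanol: x = 0.102, y = 0.281
  toluene: x = 0.219, y = 0.258
  n-nonane: x = 0.573, y = 0.150
Drum-2 feed = drum-1 liquid: z₂ = (0.1059, 0.1019, 0.2187, 0.5735).
Drum 2:
Material balance + equilibrium reduce to Σ zᵢ(Kᵢ−1)/(1+ψ₂(Kᵢ−1)) = 0.
g(0) = ΣzᵢKᵢ − 1 = 1.020 and g(1) = 1 − Σzᵢ/Kᵢ = -0.212, so a root lies in (0, 1).
Newton–Raphson from ψ₂ = 0.5:
  ψ₂ = 0.500: g = 0.1179, g' = -0.775 → ψ₂ = 0.652
  ψ₂ = 0.652: g = 0.0101, g' = -0.660 → ψ₂ = 0.667
Converged at ψ₂ = 0.667.
  ethyl acetate: x = 0.025, y = 0.146
  ethanol: x = 0.025, y = 0.140
  toluene: x = 0.114, y = 0.271
  n-nonane: x = 0.836, y = 0.442

x_n-nonane (drum 2) = 0.836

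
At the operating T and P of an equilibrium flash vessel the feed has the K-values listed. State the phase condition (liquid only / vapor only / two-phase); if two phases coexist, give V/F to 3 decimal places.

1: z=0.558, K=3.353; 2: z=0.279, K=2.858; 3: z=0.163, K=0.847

ΣzᵢKᵢ = 2.806; Σzᵢ/Kᵢ = 0.456.
Since Σzᵢ/Kᵢ < 1 the mixture is above its dew point — single vapor phase.

vapor only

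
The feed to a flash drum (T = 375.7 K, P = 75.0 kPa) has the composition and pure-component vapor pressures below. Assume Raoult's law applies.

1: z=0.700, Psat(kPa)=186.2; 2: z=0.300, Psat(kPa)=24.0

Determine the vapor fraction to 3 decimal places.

ψ = 0.827

Raoult's law: Kᵢ = Pᵢˢᵃᵗ/P = Pᵢˢᵃᵗ/75.0.
  K_1 = 186.2/75.0 = 2.48267, K_2 = 24.0/75.0 = 0.32000
Material balance + equilibrium reduce to Σ zᵢ(Kᵢ−1)/(1+ψ(Kᵢ−1)) = 0.
Feasibility: ΣzᵢKᵢ = 1.834, Σzᵢ/Kᵢ = 1.219 — both > 1, two phases present.
Binary case is linear: z₁(K₁−1)(1+ψ(K₂−1)) + z₂(K₂−1)(1+ψ(K₁−1)) = 0
⇒ ψ = [z₁(K₁−1)+z₂(K₂−1)] / [−(K₁−1)(K₂−1)] = 0.8339/1.0082 = 0.827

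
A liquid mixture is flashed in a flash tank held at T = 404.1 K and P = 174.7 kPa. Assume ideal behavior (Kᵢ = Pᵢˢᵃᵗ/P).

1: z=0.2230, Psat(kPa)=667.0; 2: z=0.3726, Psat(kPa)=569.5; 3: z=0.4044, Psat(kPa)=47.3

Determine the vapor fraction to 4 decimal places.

ψ = 0.6518

Raoult's law: Kᵢ = Pᵢˢᵃᵗ/P = Pᵢˢᵃᵗ/174.7.
  K_1 = 667.0/174.7 = 3.817974, K_2 = 569.5/174.7 = 3.259874, K_3 = 47.3/174.7 = 0.270750
Material balance + equilibrium reduce to Σ zᵢ(Kᵢ−1)/(1+ψ(Kᵢ−1)) = 0.
Feasibility: ΣzᵢKᵢ = 2.1755, Σzᵢ/Kᵢ = 1.6663 — both > 1, two phases present.
Iterate (Newton) starting at ψ = 0.49:
  ψ = 0.4900: g = 0.20464, g' = -1.2616 → ψ = 0.6522
  ψ = 0.6522: g = -0.00059, g' = -1.3129 → ψ = 0.6518
Converged at ψ = 0.6518.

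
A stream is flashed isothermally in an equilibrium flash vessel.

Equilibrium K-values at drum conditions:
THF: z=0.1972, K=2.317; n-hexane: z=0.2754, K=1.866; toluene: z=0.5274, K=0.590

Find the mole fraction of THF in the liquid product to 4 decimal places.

x_THF = 0.1067

Material balance + equilibrium reduce to Σ zᵢ(Kᵢ−1)/(1+ψ(Kᵢ−1)) = 0.
Check two-phase: ΣzᵢKᵢ = 1.2820 > 1 and Σzᵢ/Kᵢ = 1.1266 > 1, so g(0) = 0.2820 > 0 and g(1) = -0.1266 < 0.
Iterate (Newton) starting at ψ = 0.5:
  ψ = 0.5000: g = 0.05103, g' = -0.3652 → ψ = 0.6397
  ψ = 0.6397: g = 0.00131, g' = -0.3492 → ψ = 0.6435
Converged at ψ = 0.6435.
Compositions from xᵢ = zᵢ/(1+ψ(Kᵢ−1)), yᵢ = Kᵢxᵢ:
  THF: x = 0.1067, y = 0.2473
  n-hexane: x = 0.1768, y = 0.3300
  toluene: x = 0.7164, y = 0.4227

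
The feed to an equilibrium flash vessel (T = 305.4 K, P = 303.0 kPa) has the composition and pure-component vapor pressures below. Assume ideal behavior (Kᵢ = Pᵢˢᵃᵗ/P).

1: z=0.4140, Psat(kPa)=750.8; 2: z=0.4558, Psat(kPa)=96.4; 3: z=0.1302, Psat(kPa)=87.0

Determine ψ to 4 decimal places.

ψ = 0.2046

Raoult's law: Kᵢ = Pᵢˢᵃᵗ/P = Pᵢˢᵃᵗ/303.0.
  K_1 = 750.8/303.0 = 2.477888, K_2 = 96.4/303.0 = 0.318152, K_3 = 87.0/303.0 = 0.287129
Let ψ = V/F and solve Σ zᵢ(Kᵢ−1)/(1+ψ(Kᵢ−1)) = 0.
g(0) = ΣzᵢKᵢ − 1 = 0.2082 and g(1) = 1 − Σzᵢ/Kᵢ = -1.0532, so a root lies in (0, 1).
Iterate (Newton) starting at ψ = 0.5:
  ψ = 0.5000: g = -0.26392, g' = -0.9466 → ψ = 0.2212
  ψ = 0.2212: g = -0.01507, g' = -0.9007 → ψ = 0.2045
  ψ = 0.2045: g = 0.00008, g' = -0.9101 → ψ = 0.2046
Converged at ψ = 0.2046.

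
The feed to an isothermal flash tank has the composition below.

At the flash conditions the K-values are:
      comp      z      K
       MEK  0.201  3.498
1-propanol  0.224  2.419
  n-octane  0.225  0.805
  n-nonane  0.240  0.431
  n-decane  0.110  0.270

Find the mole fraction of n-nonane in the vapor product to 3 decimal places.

y_n-nonane = 0.152

Rachford–Rice: g(β) = Σ zᵢ(Kᵢ−1)/(1+β(Kᵢ−1)) = 0.
Feasibility: ΣzᵢKᵢ = 1.559, Σzᵢ/Kᵢ = 1.394 — both > 1, two phases present.
Newton–Raphson from β = 0.5:
  β = 0.500: g = 0.0433, g' = -0.710 → β = 0.561
Converged at β = 0.561.
Compositions from xᵢ = zᵢ/(1+β(Kᵢ−1)), yᵢ = Kᵢxᵢ:
  MEK: x = 0.084, y = 0.293
  1-propanol: x = 0.125, y = 0.302
  n-octane: x = 0.253, y = 0.203
  n-nonane: x = 0.353, y = 0.152
  n-decane: x = 0.186, y = 0.050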